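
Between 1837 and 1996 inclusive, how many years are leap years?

Years divisible by 4: 1840, 1844, …, 1996 — 40 in all.
Of these, 1900 is divisible by 100 but not 400, so not leap.
Leap years: 40 − 1 = 39.

39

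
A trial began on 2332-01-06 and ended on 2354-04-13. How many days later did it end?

Day-of-year of January 6, 2332: 6.
Day-of-year of April 13, 2354: 103.
2332 has 366 days, so 366 − 6 = 360 days remain in 2332.
Full years 2333–2353: 16 common + 5 leap = 16×365 + 5×366 = 7670 days.
Total: 360 + 7670 + 103 = 8133 days.

8133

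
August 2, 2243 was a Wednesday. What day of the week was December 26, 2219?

Sunday

Count forward from the earlier date (December 26, 2219) to the later (August 2, 2243):
Day-of-year of December 26, 2219: 360.
Day-of-year of August 2, 2243: 214.
2219 has 365 days, so 365 − 360 = 5 days remain in 2219.
Full years 2220–2242: 17 common + 6 leap = 17×365 + 6×366 = 8401 days.
Total: 5 + 8401 + 214 = 8620 days.
8620 mod 7 = 3, so 3 days before Wednesday is Sunday.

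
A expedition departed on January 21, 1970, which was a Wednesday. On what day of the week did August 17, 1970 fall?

January 1970: 31 − 21 = 10 days remain.
Then February 1970 (28), March (31), April (30), May (31), June (30), July (31): 28 + 31 + 30 + 31 + 30 + 31 = 181 days.
August 1–17, 1970: 17 days.
Total: 10 + 181 + 17 = 208 days.
208 mod 7 = 5, so 5 days after Wednesday is Monday.

Monday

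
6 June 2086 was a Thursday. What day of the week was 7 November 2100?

Sunday

Day-of-year of June 6, 2086: 157.
Day-of-year of November 7, 2100: 311.
2086 has 365 days, so 365 − 157 = 208 days remain in 2086.
Full years 2087–2099: 10 common + 3 leap = 10×365 + 3×366 = 4748 days.
Total: 208 + 4748 + 311 = 5267 days.
5267 mod 7 = 3, so 3 days after Thursday is Sunday.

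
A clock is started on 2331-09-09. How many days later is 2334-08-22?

September 9, 2331 → September 9, 2332: 366 days (2332 is a leap year).
September 9, 2332 → September 9, 2333: 365 days.
September 2333: 30 − 9 = 21 days remain.
Then 10 full months totalling 304 days.
August 1–22, 2334: 22 days.
Residual: 347 days.
Total: 1078 days.

1078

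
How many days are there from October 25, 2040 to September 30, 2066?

From October 25, 2040 to October 25, 2065: 25 years, of which 6 contain a Feb 29 — 19×365 + 6×366 = 9131 days.
October 2065: 31 − 25 = 6 days remain.
Then 10 full months totalling 304 days.
September 1–30, 2066: 30 days.
Residual: 340 days.
Total: 9471 days.

9471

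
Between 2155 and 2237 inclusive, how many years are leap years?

20

Years divisible by 4: 2156, 2160, …, 2236 — 21 in all.
Of these, 2200 is divisible by 100 but not 400, so not leap.
Leap years: 21 − 1 = 20.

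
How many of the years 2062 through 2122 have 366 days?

Years divisible by 4: 2064, 2068, …, 2120 — 15 in all.
Of these, 2100 is divisible by 100 but not 400, so not leap.
Leap years: 15 − 1 = 14.

14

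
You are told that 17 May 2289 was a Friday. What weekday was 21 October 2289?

May 2289: 31 − 17 = 14 days remain.
Then June (30), July (31), August (31), September (30): 30 + 31 + 31 + 30 = 122 days.
October 1–21, 2289: 21 days.
Total: 14 + 122 + 21 = 157 days.
157 mod 7 = 3, so 3 days after Friday is Monday.

Monday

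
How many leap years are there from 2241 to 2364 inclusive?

30

Years divisible by 4: 2244, 2248, …, 2364 — 31 in all.
Of these, 2300 is divisible by 100 but not 400, so not leap.
Leap years: 31 − 1 = 30.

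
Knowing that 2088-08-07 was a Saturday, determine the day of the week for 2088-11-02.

Tuesday

August 2088: 31 − 7 = 24 days remain.
Then September (30), October (31): 30 + 31 = 61 days.
November 1–2, 2088: 2 days.
Total: 24 + 61 + 2 = 87 days.
87 mod 7 = 3, so 3 days after Saturday is Tuesday.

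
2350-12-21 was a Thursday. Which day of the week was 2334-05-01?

Tuesday

Count forward from the earlier date (May 1, 2334) to the later (December 21, 2350):
From May 1, 2334 to May 1, 2350: 16 years, of which 4 contain a Feb 29 — 12×365 + 4×366 = 5844 days.
May 2350: 31 − 1 = 30 days remain.
Then June (30), July (31), August (31), September (30), October (31), November (30): 30 + 31 + 31 + 30 + 31 + 30 = 183 days.
December 1–21, 2350: 21 days.
Residual: 234 days.
Total: 6078 days.
6078 mod 7 = 2, so 2 days before Thursday is Tuesday.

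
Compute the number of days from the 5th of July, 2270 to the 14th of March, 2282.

Day-of-year of July 5, 2270: 186.
Day-of-year of March 14, 2282: 73.
2270 has 365 days, so 365 − 186 = 179 days remain in 2270.
Full years 2271–2281: 8 common + 3 leap = 8×365 + 3×366 = 4018 days.
Total: 179 + 4018 + 73 = 4270 days.

4270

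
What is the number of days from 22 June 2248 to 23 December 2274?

9680

From June 22, 2248 to June 22, 2274: 26 years, of which 6 contain a Feb 29 — 20×365 + 6×366 = 9496 days.
June 2274: 30 − 22 = 8 days remain.
Then July (31), August (31), September (30), October (31), November (30): 31 + 31 + 30 + 31 + 30 = 153 days.
December 1–23, 2274: 23 days.
Residual: 184 days.
Total: 9680 days.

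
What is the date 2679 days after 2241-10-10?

2249-02-09

Count 2679 days after October 10, 2241:
From October 10, 2241 to October 10, 2248: 7 years, of which 2 contain a Feb 29 — 5×365 + 2×366 = 2557 days.
October 2248: 31 − 10 = 21 days remain.
Then November (30), December (31), January (31): 30 + 31 + 31 = 92 days.
February 1–9, 2249: 9 days (2249 is not a leap year).
Residual: 122 days.
Total: 2679 days.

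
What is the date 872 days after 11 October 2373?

1 March 2376

Count 872 days after October 11, 2373:
October 11, 2373 → October 11, 2374: 365 days.
October 11, 2374 → October 11, 2375: 365 days.
October 2375: 31 − 11 = 20 days remain.
Then November (30), December (31), January (31), February 2376 (29): 30 + 31 + 31 + 29 = 121 days.
March 1, 2376: 1 day.
Residual: 142 days.
Total: 872 days.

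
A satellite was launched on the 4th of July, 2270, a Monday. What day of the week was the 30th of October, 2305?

Monday

Day-of-year of July 4, 2270: 185.
Day-of-year of October 30, 2305: 303.
2270 has 365 days, so 365 − 185 = 180 days remain in 2270.
Full years 2271–2304: 26 common + 8 leap = 26×365 + 8×366 = 12418 days.
Total: 180 + 12418 + 303 = 12901 days.
12901 is a multiple of 7, so the 30th of October, 2305 falls on the same weekday: Monday.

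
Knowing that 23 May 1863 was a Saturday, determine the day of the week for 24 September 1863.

May 1863: 31 − 23 = 8 days remain.
Then June (30), July (31), August (31): 30 + 31 + 31 = 92 days.
September 1–24, 1863: 24 days.
Total: 8 + 92 + 24 = 124 days.
124 mod 7 = 5, so 5 days after Saturday is Thursday.

Thursday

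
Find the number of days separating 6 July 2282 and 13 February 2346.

From July 6, 2282 to July 6, 2345: 63 years, of which 15 contain a Feb 29 — 48×365 + 15×366 = 23010 days.
(2300 is not a leap year (divisible by 100 but not 400).)
July 2345: 31 − 6 = 25 days remain.
Then August (31), September (30), October (31), November (30), December (31), January (31): 31 + 30 + 31 + 30 + 31 + 31 = 184 days.
February 1–13, 2346: 13 days (2346 is not a leap year).
Residual: 222 days.
Total: 23232 days.

23232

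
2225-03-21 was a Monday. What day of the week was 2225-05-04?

March 2225: 31 − 21 = 10 days remain.
Then April (30): 30 days.
May 1–4, 2225: 4 days.
Total: 10 + 30 + 4 = 44 days.
44 mod 7 = 2, so 2 days after Monday is Wednesday.

Wednesday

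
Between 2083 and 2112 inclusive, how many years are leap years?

Years divisible by 4 in [2083, 2112]: 2084, 2088, 2092, 2096, 2100, 2104, 2108, 2112.
Of these, 2100 is divisible by 100 but not 400, so not leap.
Leap years: 8 − 1 = 7.

7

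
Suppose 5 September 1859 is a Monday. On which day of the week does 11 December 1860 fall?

September 5, 1859 → September 5, 1860: 366 days (1860 is a leap year).
September 1860: 30 − 5 = 25 days remain.
Then October (31), November (30): 31 + 30 = 61 days.
December 1–11, 1860: 11 days.
Residual: 97 days.
Total: 463 days.
463 mod 7 = 1, so 1 day after Monday is Tuesday.

Tuesday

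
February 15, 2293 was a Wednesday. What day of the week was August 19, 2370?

From February 15, 2293 to February 15, 2370: 77 years, of which 18 contain a Feb 29 — 59×365 + 18×366 = 28123 days.
(2300 is not a leap year (divisible by 100 but not 400).)
February 2370: 28 − 15 = 13 days remain (2370 is not a leap year, so February has 28 days).
Then March (31), April (30), May (31), June (30), July (31): 31 + 30 + 31 + 30 + 31 = 153 days.
August 1–19, 2370: 19 days.
Residual: 185 days.
Total: 28308 days.
28308 is a multiple of 7, so August 19, 2370 falls on the same weekday: Wednesday.

Wednesday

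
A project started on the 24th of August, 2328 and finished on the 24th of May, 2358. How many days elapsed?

Day-of-year of August 24, 2328: 237.
Day-of-year of May 24, 2358: 144.
2328 has 366 days, so 366 − 237 = 129 days remain in 2328.
Full years 2329–2357: 22 common + 7 leap = 22×365 + 7×366 = 10592 days.
Total: 129 + 10592 + 144 = 10865 days.

10865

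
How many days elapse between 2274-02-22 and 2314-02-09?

Day-of-year of February 22, 2274: 53.
Day-of-year of February 9, 2314: 40.
2274 has 365 days, so 365 − 53 = 312 days remain in 2274.
Full years 2275–2313: 30 common + 9 leap = 30×365 + 9×366 = 14244 days.
Total: 312 + 14244 + 40 = 14596 days.

14596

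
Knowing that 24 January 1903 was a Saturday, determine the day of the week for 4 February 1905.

January 1903: 31 − 24 = 7 days remain.
Then 24 full months totalling 731 days.
February 1–4, 1905: 4 days (1905 is not a leap year).
Total: 7 + 731 + 4 = 742 days.
742 is a multiple of 7, so 4 February 1905 falls on the same weekday: Saturday.

Saturday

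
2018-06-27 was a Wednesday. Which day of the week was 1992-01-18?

Count forward from the earlier date (January 18, 1992) to the later (June 27, 2018):
From January 18, 1992 to January 18, 2018: 26 years, of which 7 contain a Feb 29 — 19×365 + 7×366 = 9497 days.
(2000 is a leap year (divisible by 400).)
January 2018: 31 − 18 = 13 days remain.
Then February 2018 (28), March (31), April (30), May (31): 28 + 31 + 30 + 31 = 120 days.
June 1–27, 2018: 27 days.
Residual: 160 days.
Total: 9657 days.
9657 mod 7 = 4, so 4 days before Wednesday is Saturday.

Saturday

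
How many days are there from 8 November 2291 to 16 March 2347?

Day-of-year of November 8, 2291: 312.
Day-of-year of March 16, 2347: 75.
2291 has 365 days, so 365 − 312 = 53 days remain in 2291.
Full years 2292–2346: 42 common + 13 leap = 42×365 + 13×366 = 20088 days.
Total: 53 + 20088 + 75 = 20216 days.

20216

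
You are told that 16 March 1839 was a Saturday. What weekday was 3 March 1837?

Friday

Count forward from the earlier date (March 3, 1837) to the later (March 16, 1839):
March 1837: 31 − 3 = 28 days remain.
Then 23 full months totalling 699 days.
March 1–16, 1839: 16 days.
Total: 28 + 699 + 16 = 743 days.
743 mod 7 = 1, so 1 day before Saturday is Friday.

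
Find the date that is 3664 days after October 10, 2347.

October 21, 2357

Count 3664 days after October 10, 2347:
Day-of-year of October 10, 2347: 283.
Day-of-year of October 21, 2357: 294.
2347 has 365 days, so 365 − 283 = 82 days remain in 2347.
Full years 2348–2356: 6 common + 3 leap = 6×365 + 3×366 = 3288 days.
Total: 82 + 3288 + 294 = 3664 days.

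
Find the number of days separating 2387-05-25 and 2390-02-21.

May 25, 2387 → May 25, 2388: 366 days (2388 is a leap year).
May 25, 2388 → May 25, 2389: 365 days.
May 2389: 31 − 25 = 6 days remain.
Then June (30), July (31), August (31), September (30), October (31), November (30), December (31), January (31): 30 + 31 + 31 + 30 + 31 + 30 + 31 + 31 = 245 days.
February 1–21, 2390: 21 days (2390 is not a leap year).
Residual: 272 days.
Total: 1003 days.

1003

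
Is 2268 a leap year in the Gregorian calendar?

2268 is a leap year.

Yes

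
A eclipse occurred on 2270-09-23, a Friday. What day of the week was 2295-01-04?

Friday

Day-of-year of September 23, 2270: 266.
Day-of-year of January 4, 2295: 4.
2270 has 365 days, so 365 − 266 = 99 days remain in 2270.
Full years 2271–2294: 18 common + 6 leap = 18×365 + 6×366 = 8766 days.
Total: 99 + 8766 + 4 = 8869 days.
8869 is a multiple of 7, so 2295-01-04 falls on the same weekday: Friday.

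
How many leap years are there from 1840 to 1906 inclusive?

Years divisible by 4: 1840, 1844, …, 1904 — 17 in all.
Of these, 1900 is divisible by 100 but not 400, so not leap.
Leap years: 17 − 1 = 16.

16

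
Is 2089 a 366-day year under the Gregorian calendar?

2089 is not a leap year.

No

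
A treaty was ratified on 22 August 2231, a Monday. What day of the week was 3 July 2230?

Saturday

Count forward from the earlier date (July 3, 2230) to the later (August 22, 2231):
Day-of-year of July 3, 2230: 184.
Day-of-year of August 22, 2231: 234.
2230 has 365 days, so 365 − 184 = 181 days remain in 2230.
Total: 181 + 234 = 415 days.
415 mod 7 = 2, so 2 days before Monday is Saturday.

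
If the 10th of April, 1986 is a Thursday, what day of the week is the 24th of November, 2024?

From April 10, 1986 to April 10, 2024: 38 years, of which 10 contain a Feb 29 — 28×365 + 10×366 = 13880 days.
(2000 is a leap year (divisible by 400).)
April 2024: 30 − 10 = 20 days remain.
Then May (31), June (30), July (31), August (31), September (30), October (31): 31 + 30 + 31 + 31 + 30 + 31 = 184 days.
November 1–24, 2024: 24 days.
Residual: 228 days.
Total: 14108 days.
14108 mod 7 = 3, so 3 days after Thursday is Sunday.

Sunday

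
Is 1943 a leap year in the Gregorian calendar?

1943 is not a leap year.

No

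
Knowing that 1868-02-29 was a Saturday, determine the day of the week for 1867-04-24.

Wednesday

Count forward from the earlier date (April 24, 1867) to the later (February 29, 1868):
Day-of-year of April 24, 1867: 114.
Day-of-year of February 29, 1868: 60.
1867 has 365 days, so 365 − 114 = 251 days remain in 1867.
Total: 251 + 60 = 311 days.
311 mod 7 = 3, so 3 days before Saturday is Wednesday.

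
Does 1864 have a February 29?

1864 is a leap year.

Yes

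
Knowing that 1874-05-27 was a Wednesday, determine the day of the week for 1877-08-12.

May 27, 1874 → May 27, 1875: 365 days.
May 27, 1875 → May 27, 1876: 366 days (1876 is a leap year).
May 27, 1876 → May 27, 1877: 365 days.
May 1877: 31 − 27 = 4 days remain.
Then June (30), July (31): 30 + 31 = 61 days.
August 1–12, 1877: 12 days.
Residual: 77 days.
Total: 1173 days.
1173 mod 7 = 4, so 4 days after Wednesday is Sunday.

Sunday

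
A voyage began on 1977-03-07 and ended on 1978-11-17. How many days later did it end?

March 1977: 31 − 7 = 24 days remain.
Then 19 full months totalling 579 days.
November 1–17, 1978: 17 days.
Total: 24 + 579 + 17 = 620 days.

620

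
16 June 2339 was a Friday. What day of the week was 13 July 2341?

Sunday

June 16, 2339 → June 16, 2340: 366 days (2340 is a leap year).
June 16, 2340 → June 16, 2341: 365 days.
June 2341: 30 − 16 = 14 days remain.
July 1–13, 2341: 13 days.
Residual: 27 days.
Total: 758 days.
758 mod 7 = 2, so 2 days after Friday is Sunday.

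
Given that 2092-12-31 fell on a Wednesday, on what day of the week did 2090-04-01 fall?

Saturday

Count forward from the earlier date (April 1, 2090) to the later (December 31, 2092):
Day-of-year of April 1, 2090: 91.
Day-of-year of December 31, 2092: 366.
2090 has 365 days, so 365 − 91 = 274 days remain in 2090.
Full years: 2091: 365. Sum = 365.
Total: 274 + 365 + 366 = 1005 days.
1005 mod 7 = 4, so 4 days before Wednesday is Saturday.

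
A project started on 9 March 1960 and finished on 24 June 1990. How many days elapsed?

11064

From March 9, 1960 to March 9, 1990: 30 years, of which 7 contain a Feb 29 — 23×365 + 7×366 = 10957 days.
March 1990: 31 − 9 = 22 days remain.
Then April (30), May (31): 30 + 31 = 61 days.
June 1–24, 1990: 24 days.
Residual: 107 days.
Total: 11064 days.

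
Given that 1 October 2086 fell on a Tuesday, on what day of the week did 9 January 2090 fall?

Day-of-year of October 1, 2086: 274.
Day-of-year of January 9, 2090: 9.
2086 has 365 days, so 365 − 274 = 91 days remain in 2086.
Full years: 2087: 365; 2088: 366; 2089: 365. Sum = 1096.
Total: 91 + 1096 + 9 = 1196 days.
1196 mod 7 = 6, so 6 days after Tuesday is Monday.

Monday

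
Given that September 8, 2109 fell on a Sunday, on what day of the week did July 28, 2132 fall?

Day-of-year of September 8, 2109: 251.
Day-of-year of July 28, 2132: 210.
2109 has 365 days, so 365 − 251 = 114 days remain in 2109.
Full years 2110–2131: 17 common + 5 leap = 17×365 + 5×366 = 8035 days.
Total: 114 + 8035 + 210 = 8359 days.
8359 mod 7 = 1, so 1 day after Sunday is Monday.

Monday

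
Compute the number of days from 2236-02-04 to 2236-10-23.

262

February 2236: 29 − 4 = 25 days remain (2236 is a leap year, so February has 29 days).
Then March (31), April (30), May (31), June (30), July (31), August (31), September (30): 31 + 30 + 31 + 30 + 31 + 31 + 30 = 214 days.
October 1–23, 2236: 23 days.
Total: 25 + 214 + 23 = 262 days.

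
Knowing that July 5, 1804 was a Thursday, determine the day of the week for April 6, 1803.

Count forward from the earlier date (April 6, 1803) to the later (July 5, 1804):
April 6, 1803 → April 6, 1804: 366 days (1804 is a leap year).
April 1804: 30 − 6 = 24 days remain.
Then May (31), June (30): 31 + 30 = 61 days.
July 1–5, 1804: 5 days.
Residual: 90 days.
Total: 456 days.
456 mod 7 = 1, so 1 day before Thursday is Wednesday.

Wednesday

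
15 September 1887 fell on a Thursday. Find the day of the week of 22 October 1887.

Saturday

September 1887: 30 − 15 = 15 days remain.
October 1–22, 1887: 22 days.
Total: 15 + 22 = 37 days.
37 mod 7 = 2, so 2 days after Thursday is Saturday.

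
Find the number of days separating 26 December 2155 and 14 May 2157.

December 26, 2155 → December 26, 2156: 366 days (2156 is a leap year).
December 2156: 31 − 26 = 5 days remain.
Then January (31), February 2157 (28), March (31), April (30): 31 + 28 + 31 + 30 = 120 days.
May 1–14, 2157: 14 days.
Residual: 139 days.
Total: 505 days.

505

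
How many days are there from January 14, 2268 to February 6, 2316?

17554

Day-of-year of January 14, 2268: 14.
Day-of-year of February 6, 2316: 37.
2268 has 366 days, so 366 − 14 = 352 days remain in 2268.
Full years 2269–2315: 37 common + 10 leap = 37×365 + 10×366 = 17165 days.
Total: 352 + 17165 + 37 = 17554 days.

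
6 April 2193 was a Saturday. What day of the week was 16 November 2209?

Day-of-year of April 6, 2193: 96.
Day-of-year of November 16, 2209: 320.
2193 has 365 days, so 365 − 96 = 269 days remain in 2193.
Full years 2194–2208: 12 common + 3 leap = 12×365 + 3×366 = 5478 days.
Total: 269 + 5478 + 320 = 6067 days.
6067 mod 7 = 5, so 5 days after Saturday is Thursday.

Thursday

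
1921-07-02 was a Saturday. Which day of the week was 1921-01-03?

Count forward from the earlier date (January 3, 1921) to the later (July 2, 1921):
January 1921: 31 − 3 = 28 days remain.
Then February 1921 (28), March (31), April (30), May (31), June (30): 28 + 31 + 30 + 31 + 30 = 150 days.
July 1–2, 1921: 2 days.
Total: 28 + 150 + 2 = 180 days.
180 mod 7 = 5, so 5 days before Saturday is Monday.

Monday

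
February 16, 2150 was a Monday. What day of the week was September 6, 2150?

February 2150: 28 − 16 = 12 days remain (2150 is not a leap year, so February has 28 days).
Then March (31), April (30), May (31), June (30), July (31), August (31): 31 + 30 + 31 + 30 + 31 + 31 = 184 days.
September 1–6, 2150: 6 days.
Total: 12 + 184 + 6 = 202 days.
202 mod 7 = 6, so 6 days after Monday is Sunday.

Sunday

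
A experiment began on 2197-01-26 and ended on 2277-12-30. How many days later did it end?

From January 26, 2197 to January 26, 2277: 80 years, of which 19 contain a Feb 29 — 61×365 + 19×366 = 29219 days.
(2200 is not a leap year (divisible by 100 but not 400).)
January 2277: 31 − 26 = 5 days remain.
Then 10 full months totalling 303 days.
December 1–30, 2277: 30 days.
Residual: 338 days.
Total: 29557 days.

29557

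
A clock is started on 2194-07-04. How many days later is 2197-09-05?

1159

Day-of-year of July 4, 2194: 185.
Day-of-year of September 5, 2197: 248.
2194 has 365 days, so 365 − 185 = 180 days remain in 2194.
Full years: 2195: 365; 2196: 366. Sum = 731.
Total: 180 + 731 + 248 = 1159 days.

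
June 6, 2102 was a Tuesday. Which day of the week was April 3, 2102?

Count forward from the earlier date (April 3, 2102) to the later (June 6, 2102):
April 2102: 30 − 3 = 27 days remain.
Then May (31): 31 days.
June 1–6, 2102: 6 days.
Total: 27 + 31 + 6 = 64 days.
64 mod 7 = 1, so 1 day before Tuesday is Monday.

Monday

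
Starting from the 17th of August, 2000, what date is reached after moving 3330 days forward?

the 29th of September, 2009

Count 3330 days after August 17, 2000:
From August 17, 2000 to August 17, 2009: 9 years, of which 2 contain a Feb 29 — 7×365 + 2×366 = 3287 days.
August 2009: 31 − 17 = 14 days remain.
September 1–29, 2009: 29 days.
Residual: 43 days.
Total: 3330 days.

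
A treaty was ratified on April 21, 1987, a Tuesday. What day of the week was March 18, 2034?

From April 21, 1987 to April 21, 2033: 46 years, of which 12 contain a Feb 29 — 34×365 + 12×366 = 16802 days.
(2000 is a leap year (divisible by 400).)
April 2033: 30 − 21 = 9 days remain.
Then 10 full months totalling 304 days.
March 1–18, 2034: 18 days.
Residual: 331 days.
Total: 17133 days.
17133 mod 7 = 4, so 4 days after Tuesday is Saturday.

Saturday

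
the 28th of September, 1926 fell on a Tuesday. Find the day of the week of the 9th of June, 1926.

Count forward from the earlier date (June 9, 1926) to the later (September 28, 1926):
June 1926: 30 − 9 = 21 days remain.
Then July (31), August (31): 31 + 31 = 62 days.
September 1–28, 1926: 28 days.
Total: 21 + 62 + 28 = 111 days.
111 mod 7 = 6, so 6 days before Tuesday is Wednesday.

Wednesday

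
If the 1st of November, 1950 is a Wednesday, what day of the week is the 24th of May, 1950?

Wednesday

Count forward from the earlier date (May 24, 1950) to the later (November 1, 1950):
May 1950: 31 − 24 = 7 days remain.
Then June (30), July (31), August (31), September (30), October (31): 30 + 31 + 31 + 30 + 31 = 153 days.
November 1, 1950: 1 day.
Total: 7 + 153 + 1 = 161 days.
161 is a multiple of 7, so the 24th of May, 1950 falls on the same weekday: Wednesday.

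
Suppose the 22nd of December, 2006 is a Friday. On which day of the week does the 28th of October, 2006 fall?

Count forward from the earlier date (October 28, 2006) to the later (December 22, 2006):
October 2006: 31 − 28 = 3 days remain.
Then November (30): 30 days.
December 1–22, 2006: 22 days.
Total: 3 + 30 + 22 = 55 days.
55 mod 7 = 6, so 6 days before Friday is Saturday.

Saturday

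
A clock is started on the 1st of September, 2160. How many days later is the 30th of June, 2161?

September 2160: 30 − 1 = 29 days remain.
Then October (31), November (30), December (31), January (31), February 2161 (28), March (31), April (30), May (31): 31 + 30 + 31 + 31 + 28 + 31 + 30 + 31 = 243 days.
June 1–30, 2161: 30 days.
Residual: 302 days.
Total: 302 days.

302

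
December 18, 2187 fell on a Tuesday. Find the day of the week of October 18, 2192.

Day-of-year of December 18, 2187: 352.
Day-of-year of October 18, 2192: 292.
2187 has 365 days, so 365 − 352 = 13 days remain in 2187.
Full years: 2188: 366; 2189: 365; 2190: 365; 2191: 365. Sum = 1461.
Total: 13 + 1461 + 292 = 1766 days.
1766 mod 7 = 2, so 2 days after Tuesday is Thursday.

Thursday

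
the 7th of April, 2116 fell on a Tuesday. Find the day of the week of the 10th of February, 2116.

Count forward from the earlier date (February 10, 2116) to the later (April 7, 2116):
February 2116: 29 − 10 = 19 days remain (2116 is a leap year, so February has 29 days).
Then March (31): 31 days.
April 1–7, 2116: 7 days.
Total: 19 + 31 + 7 = 57 days.
57 mod 7 = 1, so 1 day before Tuesday is Monday.

Monday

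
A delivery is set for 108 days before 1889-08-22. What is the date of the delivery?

1889-05-06

Count 108 days before August 22, 1889:
May 1889: 31 − 6 = 25 days remain.
Then June (30), July (31): 30 + 31 = 61 days.
August 1–22, 1889: 22 days.
Total: 25 + 61 + 22 = 108 days.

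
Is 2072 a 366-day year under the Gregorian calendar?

Yes

2072 is a leap year.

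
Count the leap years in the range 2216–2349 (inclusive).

33

Years divisible by 4: 2216, 2220, …, 2348 — 34 in all.
Of these, 2300 is divisible by 100 but not 400, so not leap.
Leap years: 34 − 1 = 33.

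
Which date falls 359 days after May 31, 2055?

May 24, 2056

Count 359 days after May 31, 2055:
May 2055: 31 − 31 = 0 days remain.
Then 11 full months totalling 335 days.
May 1–24, 2056: 24 days.
Residual: 359 days.
Total: 359 days.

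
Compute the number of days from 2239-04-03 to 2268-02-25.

10555

Day-of-year of April 3, 2239: 93.
Day-of-year of February 25, 2268: 56.
2239 has 365 days, so 365 − 93 = 272 days remain in 2239.
Full years 2240–2267: 21 common + 7 leap = 21×365 + 7×366 = 10227 days.
Total: 272 + 10227 + 56 = 10555 days.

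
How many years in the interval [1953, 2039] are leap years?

Years divisible by 4: 1956, 1960, …, 2036 — 21 in all.
2000 is divisible by 400, so still leap.
No century exceptions apply. Count: 21.

21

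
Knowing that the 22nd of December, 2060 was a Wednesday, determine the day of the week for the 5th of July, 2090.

Day-of-year of December 22, 2060: 357.
Day-of-year of July 5, 2090: 186.
2060 has 366 days, so 366 − 357 = 9 days remain in 2060.
Full years 2061–2089: 22 common + 7 leap = 22×365 + 7×366 = 10592 days.
Total: 9 + 10592 + 186 = 10787 days.
10787 is a multiple of 7, so the 5th of July, 2090 falls on the same weekday: Wednesday.

Wednesday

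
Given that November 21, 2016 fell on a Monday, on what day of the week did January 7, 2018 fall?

Day-of-year of November 21, 2016: 326.
Day-of-year of January 7, 2018: 7.
2016 has 366 days, so 366 − 326 = 40 days remain in 2016.
Full years: 2017: 365. Sum = 365.
Total: 40 + 365 + 7 = 412 days.
412 mod 7 = 6, so 6 days after Monday is Sunday.

Sunday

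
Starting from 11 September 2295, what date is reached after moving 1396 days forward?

8 July 2299

Count 1396 days after September 11, 2295:
Day-of-year of September 11, 2295: 254.
Day-of-year of July 8, 2299: 189.
2295 has 365 days, so 365 − 254 = 111 days remain in 2295.
Full years: 2296: 366; 2297: 365; 2298: 365. Sum = 1096.
Total: 111 + 1096 + 189 = 1396 days.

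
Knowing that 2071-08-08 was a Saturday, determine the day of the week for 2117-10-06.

Wednesday

From August 8, 2071 to August 8, 2117: 46 years, of which 11 contain a Feb 29 — 35×365 + 11×366 = 16801 days.
(2100 is not a leap year (divisible by 100 but not 400).)
August 2117: 31 − 8 = 23 days remain.
Then September (30): 30 days.
October 1–6, 2117: 6 days.
Residual: 59 days.
Total: 16860 days.
16860 mod 7 = 4, so 4 days after Saturday is Wednesday.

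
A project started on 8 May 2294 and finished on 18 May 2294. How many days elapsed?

Within May 2294: 18 − 8 = 10 days.

10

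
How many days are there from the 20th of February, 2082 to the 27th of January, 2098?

Day-of-year of February 20, 2082: 51.
Day-of-year of January 27, 2098: 27.
2082 has 365 days, so 365 − 51 = 314 days remain in 2082.
Full years 2083–2097: 11 common + 4 leap = 11×365 + 4×366 = 5479 days.
Total: 314 + 5479 + 27 = 5820 days.

5820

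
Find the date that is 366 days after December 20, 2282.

December 21, 2283

Count 366 days after December 20, 2282:
December 20, 2282 → December 20, 2283: 365 days.
Within December 2283: 21 − 20 = 1 day.
Total: 366 days.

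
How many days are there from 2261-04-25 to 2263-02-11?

657

April 2261: 30 − 25 = 5 days remain.
Then 21 full months totalling 641 days.
February 1–11, 2263: 11 days (2263 is not a leap year).
Total: 5 + 641 + 11 = 657 days.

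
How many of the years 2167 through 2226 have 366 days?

Years divisible by 4: 2168, 2172, …, 2224 — 15 in all.
Of these, 2200 is divisible by 100 but not 400, so not leap.
Leap years: 15 − 1 = 14.

14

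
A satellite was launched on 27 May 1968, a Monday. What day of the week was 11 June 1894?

Monday

Count forward from the earlier date (June 11, 1894) to the later (May 27, 1968):
From June 11, 1894 to June 11, 1967: 73 years, of which 17 contain a Feb 29 — 56×365 + 17×366 = 26662 days.
(1900 is not a leap year (divisible by 100 but not 400).)
June 1967: 30 − 11 = 19 days remain.
Then 10 full months totalling 305 days.
May 1–27, 1968: 27 days.
Residual: 351 days.
Total: 27013 days.
27013 is a multiple of 7, so 11 June 1894 falls on the same weekday: Monday.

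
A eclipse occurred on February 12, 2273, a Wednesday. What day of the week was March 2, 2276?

Thursday

Day-of-year of February 12, 2273: 43.
Day-of-year of March 2, 2276: 62.
2273 has 365 days, so 365 − 43 = 322 days remain in 2273.
Full years: 2274: 365; 2275: 365. Sum = 730.
Total: 322 + 730 + 62 = 1114 days.
1114 mod 7 = 1, so 1 day after Wednesday is Thursday.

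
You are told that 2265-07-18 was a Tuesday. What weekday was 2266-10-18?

Thursday

July 18, 2265 → July 18, 2266: 365 days.
July 2266: 31 − 18 = 13 days remain.
Then August (31), September (30): 31 + 30 = 61 days.
October 1–18, 2266: 18 days.
Residual: 92 days.
Total: 457 days.
457 mod 7 = 2, so 2 days after Tuesday is Thursday.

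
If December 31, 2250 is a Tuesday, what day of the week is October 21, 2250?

Count forward from the earlier date (October 21, 2250) to the later (December 31, 2250):
October 2250: 31 − 21 = 10 days remain.
Then November (30): 30 days.
December 1–31, 2250: 31 days.
Total: 10 + 30 + 31 = 71 days.
71 mod 7 = 1, so 1 day before Tuesday is Monday.

Monday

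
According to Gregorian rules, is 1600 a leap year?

1600 is a leap year (divisible by 400).

Yes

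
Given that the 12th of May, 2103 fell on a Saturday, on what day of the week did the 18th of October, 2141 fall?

Wednesday

Day-of-year of May 12, 2103: 132.
Day-of-year of October 18, 2141: 291.
2103 has 365 days, so 365 − 132 = 233 days remain in 2103.
Full years 2104–2140: 27 common + 10 leap = 27×365 + 10×366 = 13515 days.
Total: 233 + 13515 + 291 = 14039 days.
14039 mod 7 = 4, so 4 days after Saturday is Wednesday.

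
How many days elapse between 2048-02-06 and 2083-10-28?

Day-of-year of February 6, 2048: 37.
Day-of-year of October 28, 2083: 301.
2048 has 366 days, so 366 − 37 = 329 days remain in 2048.
Full years 2049–2082: 26 common + 8 leap = 26×365 + 8×366 = 12418 days.
Total: 329 + 12418 + 301 = 13048 days.

13048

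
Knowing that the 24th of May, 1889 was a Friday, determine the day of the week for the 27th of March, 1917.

From May 24, 1889 to May 24, 1916: 27 years, of which 6 contain a Feb 29 — 21×365 + 6×366 = 9861 days.
(1900 is not a leap year (divisible by 100 but not 400).)
May 1916: 31 − 24 = 7 days remain.
Then 9 full months totalling 273 days.
March 1–27, 1917: 27 days.
Residual: 307 days.
Total: 10168 days.
10168 mod 7 = 4, so 4 days after Friday is Tuesday.

Tuesday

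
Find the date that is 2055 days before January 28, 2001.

June 14, 1995

Count 2055 days before January 28, 2001:
Day-of-year of June 14, 1995: 165.
Day-of-year of January 28, 2001: 28.
1995 has 365 days, so 365 − 165 = 200 days remain in 1995.
Full years: 1996: 366; 1997: 365; 1998: 365; 1999: 365; 2000: 366. Sum = 1827.
Total: 200 + 1827 + 28 = 2055 days.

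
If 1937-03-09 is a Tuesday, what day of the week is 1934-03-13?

Count forward from the earlier date (March 13, 1934) to the later (March 9, 1937):
March 13, 1934 → March 13, 1935: 365 days.
March 13, 1935 → March 13, 1936: 366 days (1936 is a leap year).
March 1936: 31 − 13 = 18 days remain.
Then 11 full months totalling 334 days.
March 1–9, 1937: 9 days.
Residual: 361 days.
Total: 1092 days.
1092 is a multiple of 7, so 1934-03-13 falls on the same weekday: Tuesday.

Tuesday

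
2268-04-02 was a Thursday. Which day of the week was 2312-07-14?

Sunday

From April 2, 2268 to April 2, 2312: 44 years, of which 10 contain a Feb 29 — 34×365 + 10×366 = 16070 days.
(2300 is not a leap year (divisible by 100 but not 400).)
April 2312: 30 − 2 = 28 days remain.
Then May (31), June (30): 31 + 30 = 61 days.
July 1–14, 2312: 14 days.
Residual: 103 days.
Total: 16173 days.
16173 mod 7 = 3, so 3 days after Thursday is Sunday.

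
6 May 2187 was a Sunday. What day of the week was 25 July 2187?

Wednesday

May 2187: 31 − 6 = 25 days remain.
Then June (30): 30 days.
July 1–25, 2187: 25 days.
Total: 25 + 30 + 25 = 80 days.
80 mod 7 = 3, so 3 days after Sunday is Wednesday.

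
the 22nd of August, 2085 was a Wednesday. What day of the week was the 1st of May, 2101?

Sunday

From August 22, 2085 to August 22, 2100: 15 years, of which 3 contain a Feb 29 — 12×365 + 3×366 = 5478 days.
(2100 is not a leap year (divisible by 100 but not 400).)
August 2100: 31 − 22 = 9 days remain.
Then September (30), October (31), November (30), December (31), January (31), February 2101 (28), March (31), April (30): 30 + 31 + 30 + 31 + 31 + 28 + 31 + 30 = 242 days.
May 1, 2101: 1 day.
Residual: 252 days.
Total: 5730 days.
5730 mod 7 = 4, so 4 days after Wednesday is Sunday.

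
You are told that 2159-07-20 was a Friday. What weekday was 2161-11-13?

Day-of-year of July 20, 2159: 201.
Day-of-year of November 13, 2161: 317.
2159 has 365 days, so 365 − 201 = 164 days remain in 2159.
Full years: 2160: 366. Sum = 366.
Total: 164 + 366 + 317 = 847 days.
847 is a multiple of 7, so 2161-11-13 falls on the same weekday: Friday.

Friday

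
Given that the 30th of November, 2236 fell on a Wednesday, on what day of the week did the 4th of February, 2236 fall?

Thursday

Count forward from the earlier date (February 4, 2236) to the later (November 30, 2236):
February 2236: 29 − 4 = 25 days remain (2236 is a leap year, so February has 29 days).
Then March (31), April (30), May (31), June (30), July (31), August (31), September (30), October (31): 31 + 30 + 31 + 30 + 31 + 31 + 30 + 31 = 245 days.
November 1–30, 2236: 30 days.
Total: 25 + 245 + 30 = 300 days.
300 mod 7 = 6, so 6 days before Wednesday is Thursday.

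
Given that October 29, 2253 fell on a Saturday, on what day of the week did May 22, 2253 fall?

Sunday

Count forward from the earlier date (May 22, 2253) to the later (October 29, 2253):
May 2253: 31 − 22 = 9 days remain.
Then June (30), July (31), August (31), September (30): 30 + 31 + 31 + 30 = 122 days.
October 1–29, 2253: 29 days.
Total: 9 + 122 + 29 = 160 days.
160 mod 7 = 6, so 6 days before Saturday is Sunday.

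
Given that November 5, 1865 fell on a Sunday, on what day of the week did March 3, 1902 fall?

From November 5, 1865 to November 5, 1901: 36 years, of which 8 contain a Feb 29 — 28×365 + 8×366 = 13148 days.
(1900 is not a leap year (divisible by 100 but not 400).)
November 1901: 30 − 5 = 25 days remain.
Then December (31), January (31), February 1902 (28): 31 + 31 + 28 = 90 days.
March 1–3, 1902: 3 days.
Residual: 118 days.
Total: 13266 days.
13266 mod 7 = 1, so 1 day after Sunday is Monday.

Monday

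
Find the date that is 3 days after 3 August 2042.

6 August 2042

Count 3 days after August 3, 2042:
Within August 2042: 6 − 3 = 3 days.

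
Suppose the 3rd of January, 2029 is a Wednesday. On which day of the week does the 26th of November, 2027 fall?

Friday

Count forward from the earlier date (November 26, 2027) to the later (January 3, 2029):
Day-of-year of November 26, 2027: 330.
Day-of-year of January 3, 2029: 3.
2027 has 365 days, so 365 − 330 = 35 days remain in 2027.
Full years: 2028: 366. Sum = 366.
Total: 35 + 366 + 3 = 404 days.
404 mod 7 = 5, so 5 days before Wednesday is Friday.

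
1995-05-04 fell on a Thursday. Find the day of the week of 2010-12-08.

Day-of-year of May 4, 1995: 124.
Day-of-year of December 8, 2010: 342.
1995 has 365 days, so 365 − 124 = 241 days remain in 1995.
Full years 1996–2009: 10 common + 4 leap = 10×365 + 4×366 = 5114 days.
Total: 241 + 5114 + 342 = 5697 days.
5697 mod 7 = 6, so 6 days after Thursday is Wednesday.

Wednesday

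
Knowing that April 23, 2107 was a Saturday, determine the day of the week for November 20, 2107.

April 2107: 30 − 23 = 7 days remain.
Then May (31), June (30), July (31), August (31), September (30), October (31): 31 + 30 + 31 + 31 + 30 + 31 = 184 days.
November 1–20, 2107: 20 days.
Total: 7 + 184 + 20 = 211 days.
211 mod 7 = 1, so 1 day after Saturday is Sunday.

Sunday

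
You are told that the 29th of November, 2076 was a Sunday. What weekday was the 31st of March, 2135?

Day-of-year of November 29, 2076: 334.
Day-of-year of March 31, 2135: 90.
2076 has 366 days, so 366 − 334 = 32 days remain in 2076.
Full years 2077–2134: 45 common + 13 leap = 45×365 + 13×366 = 21183 days.
Total: 32 + 21183 + 90 = 21305 days.
21305 mod 7 = 4, so 4 days after Sunday is Thursday.

Thursday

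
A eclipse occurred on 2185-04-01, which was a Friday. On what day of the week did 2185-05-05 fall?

Thursday

April 2185: 30 − 1 = 29 days remain.
May 1–5, 2185: 5 days.
Total: 29 + 5 = 34 days.
34 mod 7 = 6, so 6 days after Friday is Thursday.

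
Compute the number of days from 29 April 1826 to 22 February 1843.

Day-of-year of April 29, 1826: 119.
Day-of-year of February 22, 1843: 53.
1826 has 365 days, so 365 − 119 = 246 days remain in 1826.
Full years 1827–1842: 12 common + 4 leap = 12×365 + 4×366 = 5844 days.
Total: 246 + 5844 + 53 = 6143 days.

6143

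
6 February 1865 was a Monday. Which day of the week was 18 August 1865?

February 1865: 28 − 6 = 22 days remain (1865 is not a leap year, so February has 28 days).
Then March (31), April (30), May (31), June (30), July (31): 31 + 30 + 31 + 30 + 31 = 153 days.
August 1–18, 1865: 18 days.
Total: 22 + 153 + 18 = 193 days.
193 mod 7 = 4, so 4 days after Monday is Friday.

Friday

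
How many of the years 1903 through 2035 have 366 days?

Years divisible by 4: 1904, 1908, …, 2032 — 33 in all.
2000 is divisible by 400, so still leap.
No century exceptions apply. Count: 33.

33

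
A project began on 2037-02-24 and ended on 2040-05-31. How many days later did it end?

February 24, 2037 → February 24, 2038: 365 days.
February 24, 2038 → February 24, 2039: 365 days.
February 24, 2039 → February 24, 2040: 365 days.
February 2040: 29 − 24 = 5 days remain (2040 is a leap year, so February has 29 days).
Then March (31), April (30): 31 + 30 = 61 days.
May 1–31, 2040: 31 days.
Residual: 97 days.
Total: 1192 days.

1192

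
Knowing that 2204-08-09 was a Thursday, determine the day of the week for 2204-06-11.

Monday

Count forward from the earlier date (June 11, 2204) to the later (August 9, 2204):
June 2204: 30 − 11 = 19 days remain.
Then July (31): 31 days.
August 1–9, 2204: 9 days.
Total: 19 + 31 + 9 = 59 days.
59 mod 7 = 3, so 3 days before Thursday is Monday.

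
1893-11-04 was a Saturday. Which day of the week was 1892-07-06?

Wednesday

Count forward from the earlier date (July 6, 1892) to the later (November 4, 1893):
July 1892: 31 − 6 = 25 days remain.
Then 15 full months totalling 457 days.
November 1–4, 1893: 4 days.
Total: 25 + 457 + 4 = 486 days.
486 mod 7 = 3, so 3 days before Saturday is Wednesday.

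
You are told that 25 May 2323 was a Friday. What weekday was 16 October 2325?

May 2323: 31 − 25 = 6 days remain.
Then 28 full months totalling 853 days.
October 1–16, 2325: 16 days.
Total: 6 + 853 + 16 = 875 days.
875 is a multiple of 7, so 16 October 2325 falls on the same weekday: Friday.

Friday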